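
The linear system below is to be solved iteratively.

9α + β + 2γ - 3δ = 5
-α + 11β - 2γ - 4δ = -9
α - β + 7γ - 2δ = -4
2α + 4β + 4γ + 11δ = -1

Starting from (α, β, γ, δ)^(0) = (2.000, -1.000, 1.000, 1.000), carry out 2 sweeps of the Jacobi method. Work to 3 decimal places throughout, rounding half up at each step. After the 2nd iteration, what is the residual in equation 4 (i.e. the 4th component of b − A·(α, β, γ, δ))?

4.670

Iteration 1:
  α = (5 - (1)·-1.000 - (2)·1.000 - (-3)·1.000) / (9) = 0.778
  β = (-9 - (-1)·2.000 - (-2)·1.000 - (-4)·1.000) / (11) = -0.091
  γ = (-4 - (1)·2.000 - (-1)·-1.000 - (-2)·1.000) / (7) = -0.714
  δ = (-1 - (2)·2.000 - (4)·-1.000 - (4)·1.000) / (11) = -0.455
Iteration 2:
  α = (5 - (1)·-0.091 - (2)·-0.714 - (-3)·-0.455) / (9) = 0.573
  β = (-9 - (-1)·0.778 - (-2)·-0.714 - (-4)·-0.455) / (11) = -1.043
  γ = (-4 - (1)·0.778 - (-1)·-0.091 - (-2)·-0.455) / (7) = -0.826
  δ = (-1 - (2)·0.778 - (4)·-0.091 - (4)·-0.714) / (11) = 0.060
Residual b − A·x = (2.718, 1.634, 0.286, 4.670)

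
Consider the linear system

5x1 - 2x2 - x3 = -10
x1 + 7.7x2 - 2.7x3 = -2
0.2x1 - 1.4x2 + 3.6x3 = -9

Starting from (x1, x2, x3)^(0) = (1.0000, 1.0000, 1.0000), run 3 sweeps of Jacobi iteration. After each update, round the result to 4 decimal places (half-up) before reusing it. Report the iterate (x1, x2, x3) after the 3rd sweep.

Iteration 1:
  x1 = (-10 - (-2)·1.0000 - (-1)·1.0000) / (5) = -1.4000
  x2 = (-2 - (1)·1.0000 - (-2.7)·1.0000) / (7.7) = -0.0390
  x3 = (-9 - (0.2)·1.0000 - (-1.4)·1.0000) / (3.6) = -2.1667
Iteration 2:
  x1 = (-10 - (-2)·-0.0390 - (-1)·-2.1667) / (5) = -2.4489
  x2 = (-2 - (1)·-1.4000 - (-2.7)·-2.1667) / (7.7) = -0.8377
  x3 = (-9 - (0.2)·-1.4000 - (-1.4)·-0.0390) / (3.6) = -2.4374
Iteration 3:
  x1 = (-10 - (-2)·-0.8377 - (-1)·-2.4374) / (5) = -2.8226
  x2 = (-2 - (1)·-2.4489 - (-2.7)·-2.4374) / (7.7) = -0.7964
  x3 = (-9 - (0.2)·-2.4489 - (-1.4)·-0.8377) / (3.6) = -2.6897

(-2.8226, -0.7964, -2.6897)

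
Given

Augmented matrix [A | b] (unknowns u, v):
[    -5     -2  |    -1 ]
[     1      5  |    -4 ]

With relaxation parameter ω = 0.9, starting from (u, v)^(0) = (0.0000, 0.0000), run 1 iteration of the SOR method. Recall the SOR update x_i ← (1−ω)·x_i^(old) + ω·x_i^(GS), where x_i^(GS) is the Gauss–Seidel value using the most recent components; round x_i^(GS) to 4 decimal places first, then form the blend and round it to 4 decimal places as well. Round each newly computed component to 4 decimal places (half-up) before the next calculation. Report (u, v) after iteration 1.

(0.1800, -0.7524)

Iteration 1:
  u: GS value = (-1 - (-2)·0.0000) / (-5) = 0.2000;  u ← (1−ω)·0.0000 + ω·0.2000 = 0.1800
  v: GS value = (-4 - (1)·0.1800) / (5) = -0.8360;  v ← (1−ω)·0.0000 + ω·-0.8360 = -0.7524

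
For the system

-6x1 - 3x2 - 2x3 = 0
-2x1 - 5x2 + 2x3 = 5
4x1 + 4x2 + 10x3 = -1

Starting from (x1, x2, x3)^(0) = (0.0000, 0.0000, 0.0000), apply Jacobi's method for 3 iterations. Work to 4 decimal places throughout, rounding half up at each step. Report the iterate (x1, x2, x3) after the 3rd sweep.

(0.4200, -1.0933, 0.1027)

Iteration 1:
  x1 = (0 - (-3)·0.0000 - (-2)·0.0000) / (-6) = 0.0000
  x2 = (5 - (-2)·0.0000 - (2)·0.0000) / (-5) = -1.0000
  x3 = (-1 - (4)·0.0000 - (4)·0.0000) / (10) = -0.1000
Iteration 2:
  x1 = (0 - (-3)·-1.0000 - (-2)·-0.1000) / (-6) = 0.5333
  x2 = (5 - (-2)·0.0000 - (2)·-0.1000) / (-5) = -1.0400
  x3 = (-1 - (4)·0.0000 - (4)·-1.0000) / (10) = 0.3000
Iteration 3:
  x1 = (0 - (-3)·-1.0400 - (-2)·0.3000) / (-6) = 0.4200
  x2 = (5 - (-2)·0.5333 - (2)·0.3000) / (-5) = -1.0933
  x3 = (-1 - (4)·0.5333 - (4)·-1.0400) / (10) = 0.1027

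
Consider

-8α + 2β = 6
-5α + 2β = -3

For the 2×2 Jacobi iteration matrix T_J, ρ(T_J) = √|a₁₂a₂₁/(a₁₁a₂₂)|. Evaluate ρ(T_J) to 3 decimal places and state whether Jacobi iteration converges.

0.791

a₁₂a₂₁/(a₁₁a₂₂) = (2)·(-5) / ((-8)·(2)) = 0.625000
ρ = √|0.625000| = √0.625000 = 0.791
ρ < 1, so Jacobi converges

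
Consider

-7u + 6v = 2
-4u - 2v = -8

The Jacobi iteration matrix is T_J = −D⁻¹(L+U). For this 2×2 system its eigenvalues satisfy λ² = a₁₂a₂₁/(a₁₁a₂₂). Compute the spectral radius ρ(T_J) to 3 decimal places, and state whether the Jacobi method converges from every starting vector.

a₁₂a₂₁/(a₁₁a₂₂) = (6)·(-4) / ((-7)·(-2)) = -1.714286
ρ = √|-1.714286| = √1.714286 = 1.309
ρ > 1, so Jacobi diverges

1.309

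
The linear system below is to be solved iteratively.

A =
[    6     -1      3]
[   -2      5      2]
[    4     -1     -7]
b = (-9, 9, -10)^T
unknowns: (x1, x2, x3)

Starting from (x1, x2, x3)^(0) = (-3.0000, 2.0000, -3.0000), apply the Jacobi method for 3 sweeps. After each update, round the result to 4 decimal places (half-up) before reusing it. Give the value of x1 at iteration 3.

-1.8206

Iteration 1:
  x1 = (-9 - (-1)·2.0000 - (3)·-3.0000) / (6) = 0.3333
  x2 = (9 - (-2)·-3.0000 - (2)·-3.0000) / (5) = 1.8000
  x3 = (-10 - (4)·-3.0000 - (-1)·2.0000) / (-7) = -0.5714
Iteration 2:
  x1 = (-9 - (-1)·1.8000 - (3)·-0.5714) / (6) = -0.9143
  x2 = (9 - (-2)·0.3333 - (2)·-0.5714) / (5) = 2.1619
  x3 = (-10 - (4)·0.3333 - (-1)·1.8000) / (-7) = 1.3619
Iteration 3:
  x1 = (-9 - (-1)·2.1619 - (3)·1.3619) / (6) = -1.8206
  x2 = (9 - (-2)·-0.9143 - (2)·1.3619) / (5) = 0.8895
  x3 = (-10 - (4)·-0.9143 - (-1)·2.1619) / (-7) = 0.5973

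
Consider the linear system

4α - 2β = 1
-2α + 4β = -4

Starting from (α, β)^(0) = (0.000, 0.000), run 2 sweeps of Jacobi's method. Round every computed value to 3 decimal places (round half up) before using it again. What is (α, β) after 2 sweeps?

(-0.250, -0.875)

Iteration 1:
  α = (1 - (-2)·0.000) / (4) = 0.250
  β = (-4 - (-2)·0.000) / (4) = -1.000
Iteration 2:
  α = (1 - (-2)·-1.000) / (4) = -0.250
  β = (-4 - (-2)·0.250) / (4) = -0.875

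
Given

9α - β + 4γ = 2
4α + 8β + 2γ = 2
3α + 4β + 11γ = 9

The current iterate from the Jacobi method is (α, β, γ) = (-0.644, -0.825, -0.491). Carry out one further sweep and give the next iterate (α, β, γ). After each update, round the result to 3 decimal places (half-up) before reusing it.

One sweep:
  α = (2 - (-1)·-0.825 - (4)·-0.491) / (9) = 0.349
  β = (2 - (4)·-0.644 - (2)·-0.491) / (8) = 0.695
  γ = (9 - (3)·-0.644 - (4)·-0.825) / (11) = 1.294

(0.349, 0.695, 1.294)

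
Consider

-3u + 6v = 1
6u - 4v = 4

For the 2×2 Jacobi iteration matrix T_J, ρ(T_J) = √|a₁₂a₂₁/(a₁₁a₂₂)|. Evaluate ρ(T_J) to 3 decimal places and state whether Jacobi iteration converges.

a₁₂a₂₁/(a₁₁a₂₂) = (6)·(6) / ((-3)·(-4)) = 3.000000
ρ = √|3.000000| = √3.000000 = 1.732
ρ > 1, so Jacobi diverges

1.732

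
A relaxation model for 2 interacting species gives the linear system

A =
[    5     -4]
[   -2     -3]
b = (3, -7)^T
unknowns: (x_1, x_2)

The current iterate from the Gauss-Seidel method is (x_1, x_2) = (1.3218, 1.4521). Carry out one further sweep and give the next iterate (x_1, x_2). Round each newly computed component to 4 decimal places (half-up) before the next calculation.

(1.7617, 1.1589)

One sweep:
  x_1 = (3 - (-4)·1.4521) / (5) = 1.7617
  x_2 = (-7 - (-2)·1.7617) / (-3) = 1.1589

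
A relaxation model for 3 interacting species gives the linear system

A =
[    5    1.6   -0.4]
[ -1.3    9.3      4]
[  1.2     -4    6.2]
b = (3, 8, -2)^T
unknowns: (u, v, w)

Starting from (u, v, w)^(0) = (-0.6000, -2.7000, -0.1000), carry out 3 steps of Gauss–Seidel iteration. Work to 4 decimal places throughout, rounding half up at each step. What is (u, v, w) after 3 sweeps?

(0.3425, 0.8326, 0.1483)

Iteration 1:
  u = (3 - (1.6)·-2.7000 - (-0.4)·-0.1000) / (5) = 1.4560
  v = (8 - (-1.3)·1.4560 - (4)·-0.1000) / (9.3) = 1.1068
  w = (-2 - (1.2)·1.4560 - (-4)·1.1068) / (6.2) = 0.1097
Iteration 2:
  u = (3 - (1.6)·1.1068 - (-0.4)·0.1097) / (5) = 0.2546
  v = (8 - (-1.3)·0.2546 - (4)·0.1097) / (9.3) = 0.8486
  w = (-2 - (1.2)·0.2546 - (-4)·0.8486) / (6.2) = 0.1756
Iteration 3:
  u = (3 - (1.6)·0.8486 - (-0.4)·0.1756) / (5) = 0.3425
  v = (8 - (-1.3)·0.3425 - (4)·0.1756) / (9.3) = 0.8326
  w = (-2 - (1.2)·0.3425 - (-4)·0.8326) / (6.2) = 0.1483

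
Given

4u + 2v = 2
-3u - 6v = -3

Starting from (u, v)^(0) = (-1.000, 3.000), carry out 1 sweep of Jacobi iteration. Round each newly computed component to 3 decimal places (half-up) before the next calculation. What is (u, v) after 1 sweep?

(-1.000, 1.000)

Iteration 1:
  u = (2 - (2)·3.000) / (4) = -1.000
  v = (-3 - (-3)·-1.000) / (-6) = 1.000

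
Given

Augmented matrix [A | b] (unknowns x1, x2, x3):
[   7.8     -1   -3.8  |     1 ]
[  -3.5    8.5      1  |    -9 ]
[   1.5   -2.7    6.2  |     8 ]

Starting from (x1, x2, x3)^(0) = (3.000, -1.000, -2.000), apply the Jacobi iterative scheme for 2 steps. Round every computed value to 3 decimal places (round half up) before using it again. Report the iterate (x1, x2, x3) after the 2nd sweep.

(0.244, -1.475, 1.705)

Iteration 1:
  x1 = (1 - (-1)·-1.000 - (-3.8)·-2.000) / (7.8) = -0.974
  x2 = (-9 - (-3.5)·3.000 - (1)·-2.000) / (8.5) = 0.412
  x3 = (8 - (1.5)·3.000 - (-2.7)·-1.000) / (6.2) = 0.129
Iteration 2:
  x1 = (1 - (-1)·0.412 - (-3.8)·0.129) / (7.8) = 0.244
  x2 = (-9 - (-3.5)·-0.974 - (1)·0.129) / (8.5) = -1.475
  x3 = (8 - (1.5)·-0.974 - (-2.7)·0.412) / (6.2) = 1.705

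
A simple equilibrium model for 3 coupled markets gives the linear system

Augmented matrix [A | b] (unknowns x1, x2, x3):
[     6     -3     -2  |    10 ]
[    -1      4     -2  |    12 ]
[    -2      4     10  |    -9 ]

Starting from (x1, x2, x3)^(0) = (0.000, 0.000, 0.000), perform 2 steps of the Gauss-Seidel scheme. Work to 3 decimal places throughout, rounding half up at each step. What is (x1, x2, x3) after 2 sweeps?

(2.731, 2.716, -1.440)

Iteration 1:
  x1 = (10 - (-3)·0.000 - (-2)·0.000) / (6) = 1.667
  x2 = (12 - (-1)·1.667 - (-2)·0.000) / (4) = 3.417
  x3 = (-9 - (-2)·1.667 - (4)·3.417) / (10) = -1.933
Iteration 2:
  x1 = (10 - (-3)·3.417 - (-2)·-1.933) / (6) = 2.731
  x2 = (12 - (-1)·2.731 - (-2)·-1.933) / (4) = 2.716
  x3 = (-9 - (-2)·2.731 - (4)·2.716) / (10) = -1.440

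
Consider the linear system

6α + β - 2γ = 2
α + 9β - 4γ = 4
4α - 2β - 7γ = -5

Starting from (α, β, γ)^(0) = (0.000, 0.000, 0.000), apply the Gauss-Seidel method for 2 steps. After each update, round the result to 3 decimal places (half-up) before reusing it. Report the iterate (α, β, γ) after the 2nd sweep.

Iteration 1:
  α = (2 - (1)·0.000 - (-2)·0.000) / (6) = 0.333
  β = (4 - (1)·0.333 - (-4)·0.000) / (9) = 0.407
  γ = (-5 - (4)·0.333 - (-2)·0.407) / (-7) = 0.788
Iteration 2:
  α = (2 - (1)·0.407 - (-2)·0.788) / (6) = 0.528
  β = (4 - (1)·0.528 - (-4)·0.788) / (9) = 0.736
  γ = (-5 - (4)·0.528 - (-2)·0.736) / (-7) = 0.806

(0.528, 0.736, 0.806)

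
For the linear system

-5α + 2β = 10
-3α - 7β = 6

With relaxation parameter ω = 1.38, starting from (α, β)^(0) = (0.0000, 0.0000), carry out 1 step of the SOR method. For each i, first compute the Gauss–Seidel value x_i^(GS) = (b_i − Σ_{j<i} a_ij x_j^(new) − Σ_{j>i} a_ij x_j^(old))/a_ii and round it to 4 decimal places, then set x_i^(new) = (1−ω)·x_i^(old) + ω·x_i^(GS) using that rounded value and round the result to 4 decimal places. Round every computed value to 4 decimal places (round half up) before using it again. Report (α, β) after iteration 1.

Iteration 1:
  α: GS value = (10 - (2)·0.0000) / (-5) = -2.0000;  α ← (1−ω)·0.0000 + ω·-2.0000 = -2.7600
  β: GS value = (6 - (-3)·-2.7600) / (-7) = 0.3257;  β ← (1−ω)·0.0000 + ω·0.3257 = 0.4495

(-2.7600, 0.4495)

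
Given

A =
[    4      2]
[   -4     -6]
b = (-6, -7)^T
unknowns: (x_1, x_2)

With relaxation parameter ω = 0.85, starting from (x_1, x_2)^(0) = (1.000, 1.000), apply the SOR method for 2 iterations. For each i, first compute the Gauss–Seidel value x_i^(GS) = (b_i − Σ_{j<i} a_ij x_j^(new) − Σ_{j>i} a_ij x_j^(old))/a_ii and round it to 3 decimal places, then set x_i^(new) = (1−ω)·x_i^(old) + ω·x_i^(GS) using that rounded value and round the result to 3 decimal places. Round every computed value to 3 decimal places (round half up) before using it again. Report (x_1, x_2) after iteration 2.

(-2.366, 2.635)

Iteration 1:
  x_1: GS value = (-6 - (2)·1.000) / (4) = -2.000;  x_1 ← (1−ω)·1.000 + ω·-2.000 = -1.550
  x_2: GS value = (-7 - (-4)·-1.550) / (-6) = 2.200;  x_2 ← (1−ω)·1.000 + ω·2.200 = 2.020
Iteration 2:
  x_1: GS value = (-6 - (2)·2.020) / (4) = -2.510;  x_1 ← (1−ω)·-1.550 + ω·-2.510 = -2.366
  x_2: GS value = (-7 - (-4)·-2.366) / (-6) = 2.744;  x_2 ← (1−ω)·2.020 + ω·2.744 = 2.635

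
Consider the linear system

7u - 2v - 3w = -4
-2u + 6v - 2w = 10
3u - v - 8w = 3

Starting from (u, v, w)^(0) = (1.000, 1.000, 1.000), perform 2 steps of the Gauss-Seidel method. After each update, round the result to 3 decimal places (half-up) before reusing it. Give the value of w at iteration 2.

-0.637

Iteration 1:
  u = (-4 - (-2)·1.000 - (-3)·1.000) / (7) = 0.143
  v = (10 - (-2)·0.143 - (-2)·1.000) / (6) = 2.048
  w = (3 - (3)·0.143 - (-1)·2.048) / (-8) = -0.577
Iteration 2:
  u = (-4 - (-2)·2.048 - (-3)·-0.577) / (7) = -0.234
  v = (10 - (-2)·-0.234 - (-2)·-0.577) / (6) = 1.396
  w = (3 - (3)·-0.234 - (-1)·1.396) / (-8) = -0.637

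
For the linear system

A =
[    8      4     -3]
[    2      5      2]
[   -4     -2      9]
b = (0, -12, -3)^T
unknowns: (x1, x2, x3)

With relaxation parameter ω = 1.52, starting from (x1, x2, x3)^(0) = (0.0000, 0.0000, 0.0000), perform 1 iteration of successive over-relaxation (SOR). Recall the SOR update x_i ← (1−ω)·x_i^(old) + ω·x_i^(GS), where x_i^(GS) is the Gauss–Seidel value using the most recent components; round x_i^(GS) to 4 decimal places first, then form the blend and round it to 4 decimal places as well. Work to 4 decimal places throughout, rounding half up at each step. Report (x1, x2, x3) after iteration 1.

(0.0000, -3.6480, -1.7389)

Iteration 1:
  x1: GS value = (0 - (4)·0.0000 - (-3)·0.0000) / (8) = 0.0000;  x1 ← (1−ω)·0.0000 + ω·0.0000 = 0.0000
  x2: GS value = (-12 - (2)·0.0000 - (2)·0.0000) / (5) = -2.4000;  x2 ← (1−ω)·0.0000 + ω·-2.4000 = -3.6480
  x3: GS value = (-3 - (-4)·0.0000 - (-2)·-3.6480) / (9) = -1.1440;  x3 ← (1−ω)·0.0000 + ω·-1.1440 = -1.7389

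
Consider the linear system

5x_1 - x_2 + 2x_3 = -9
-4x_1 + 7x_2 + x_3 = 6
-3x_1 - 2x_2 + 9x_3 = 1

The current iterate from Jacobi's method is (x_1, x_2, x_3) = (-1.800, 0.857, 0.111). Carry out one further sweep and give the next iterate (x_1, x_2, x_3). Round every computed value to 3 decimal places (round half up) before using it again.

(-1.673, -0.187, -0.298)

One sweep:
  x_1 = (-9 - (-1)·0.857 - (2)·0.111) / (5) = -1.673
  x_2 = (6 - (-4)·-1.800 - (1)·0.111) / (7) = -0.187
  x_3 = (1 - (-3)·-1.800 - (-2)·0.857) / (9) = -0.298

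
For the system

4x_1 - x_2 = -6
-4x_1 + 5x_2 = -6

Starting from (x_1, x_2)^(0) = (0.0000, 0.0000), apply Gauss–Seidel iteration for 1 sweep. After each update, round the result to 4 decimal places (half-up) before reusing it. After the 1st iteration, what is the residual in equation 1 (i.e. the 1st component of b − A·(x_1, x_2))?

Iteration 1:
  x_1 = (-6 - (-1)·0.0000) / (4) = -1.5000
  x_2 = (-6 - (-4)·-1.5000) / (5) = -2.4000
Residual b − A·x = (-2.4000, 0.0000)

-2.4000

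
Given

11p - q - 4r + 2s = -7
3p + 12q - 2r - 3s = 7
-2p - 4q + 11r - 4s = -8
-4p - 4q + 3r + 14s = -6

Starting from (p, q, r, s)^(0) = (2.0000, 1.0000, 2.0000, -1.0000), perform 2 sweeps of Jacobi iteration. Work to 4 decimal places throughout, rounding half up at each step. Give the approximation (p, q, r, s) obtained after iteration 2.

Iteration 1:
  p = (-7 - (-1)·1.0000 - (-4)·2.0000 - (2)·-1.0000) / (11) = 0.3636
  q = (7 - (3)·2.0000 - (-2)·2.0000 - (-3)·-1.0000) / (12) = 0.1667
  r = (-8 - (-2)·2.0000 - (-4)·1.0000 - (-4)·-1.0000) / (11) = -0.3636
  s = (-6 - (-4)·2.0000 - (-4)·1.0000 - (3)·2.0000) / (14) = 0.0000
Iteration 2:
  p = (-7 - (-1)·0.1667 - (-4)·-0.3636 - (2)·0.0000) / (11) = -0.7534
  q = (7 - (3)·0.3636 - (-2)·-0.3636 - (-3)·0.0000) / (12) = 0.4318
  r = (-8 - (-2)·0.3636 - (-4)·0.1667 - (-4)·0.0000) / (11) = -0.6005
  s = (-6 - (-4)·0.3636 - (-4)·0.1667 - (3)·-0.3636) / (14) = -0.1991

(-0.7534, 0.4318, -0.6005, -0.1991)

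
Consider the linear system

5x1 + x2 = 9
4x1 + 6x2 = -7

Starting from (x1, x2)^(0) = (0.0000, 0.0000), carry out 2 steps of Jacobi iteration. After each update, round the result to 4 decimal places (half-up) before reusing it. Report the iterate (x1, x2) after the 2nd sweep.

(2.0333, -2.3667)

Iteration 1:
  x1 = (9 - (1)·0.0000) / (5) = 1.8000
  x2 = (-7 - (4)·0.0000) / (6) = -1.1667
Iteration 2:
  x1 = (9 - (1)·-1.1667) / (5) = 2.0333
  x2 = (-7 - (4)·1.8000) / (6) = -2.3667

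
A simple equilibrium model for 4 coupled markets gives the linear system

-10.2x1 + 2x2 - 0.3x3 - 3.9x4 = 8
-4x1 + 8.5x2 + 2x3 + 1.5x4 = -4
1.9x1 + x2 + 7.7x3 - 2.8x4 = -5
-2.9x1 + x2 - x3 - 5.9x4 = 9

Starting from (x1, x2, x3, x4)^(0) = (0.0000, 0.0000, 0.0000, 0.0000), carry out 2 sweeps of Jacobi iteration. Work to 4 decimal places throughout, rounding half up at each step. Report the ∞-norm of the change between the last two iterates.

Iteration 1:
  x1 = (8 - (2)·0.0000 - (-0.3)·0.0000 - (-3.9)·0.0000) / (-10.2) = -0.7843
  x2 = (-4 - (-4)·0.0000 - (2)·0.0000 - (1.5)·0.0000) / (8.5) = -0.4706
  x3 = (-5 - (1.9)·0.0000 - (1)·0.0000 - (-2.8)·0.0000) / (7.7) = -0.6494
  x4 = (9 - (-2.9)·0.0000 - (1)·0.0000 - (-1)·0.0000) / (-5.9) = -1.5254
Iteration 2:
  x1 = (8 - (2)·-0.4706 - (-0.3)·-0.6494 - (-3.9)·-1.5254) / (-10.2) = -0.2742
  x2 = (-4 - (-4)·-0.7843 - (2)·-0.6494 - (1.5)·-1.5254) / (8.5) = -0.4177
  x3 = (-5 - (1.9)·-0.7843 - (1)·-0.4706 - (-2.8)·-1.5254) / (7.7) = -0.9494
  x4 = (9 - (-2.9)·-0.7843 - (1)·-0.4706 - (-1)·-0.6494) / (-5.9) = -1.1096
Change: (0.5101, 0.0529, -0.3000, 0.4158) → max |·| = 0.5101

0.5101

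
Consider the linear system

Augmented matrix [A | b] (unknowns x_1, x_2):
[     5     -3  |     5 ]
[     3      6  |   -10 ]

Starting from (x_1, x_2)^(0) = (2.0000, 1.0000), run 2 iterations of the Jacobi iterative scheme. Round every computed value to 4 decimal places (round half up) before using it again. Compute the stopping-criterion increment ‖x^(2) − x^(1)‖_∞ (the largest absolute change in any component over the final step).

Iteration 1:
  x_1 = (5 - (-3)·1.0000) / (5) = 1.6000
  x_2 = (-10 - (3)·2.0000) / (6) = -2.6667
Iteration 2:
  x_1 = (5 - (-3)·-2.6667) / (5) = -0.6000
  x_2 = (-10 - (3)·1.6000) / (6) = -2.4667
Change: (-2.2000, 0.2000) → max |·| = 2.2000

2.2000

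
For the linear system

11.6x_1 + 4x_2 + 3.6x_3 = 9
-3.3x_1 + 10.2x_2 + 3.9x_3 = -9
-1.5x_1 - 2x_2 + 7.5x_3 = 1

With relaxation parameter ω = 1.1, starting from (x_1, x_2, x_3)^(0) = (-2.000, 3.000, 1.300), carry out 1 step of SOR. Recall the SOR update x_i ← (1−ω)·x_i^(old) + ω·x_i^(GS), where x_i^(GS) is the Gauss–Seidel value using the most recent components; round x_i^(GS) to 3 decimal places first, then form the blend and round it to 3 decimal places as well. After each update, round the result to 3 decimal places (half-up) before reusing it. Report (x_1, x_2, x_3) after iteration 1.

Iteration 1:
  x_1: GS value = (9 - (4)·3.000 - (3.6)·1.300) / (11.6) = -0.662;  x_1 ← (1−ω)·-2.000 + ω·-0.662 = -0.528
  x_2: GS value = (-9 - (-3.3)·-0.528 - (3.9)·1.300) / (10.2) = -1.550;  x_2 ← (1−ω)·3.000 + ω·-1.550 = -2.005
  x_3: GS value = (1 - (-1.5)·-0.528 - (-2)·-2.005) / (7.5) = -0.507;  x_3 ← (1−ω)·1.300 + ω·-0.507 = -0.688

(-0.528, -2.005, -0.688)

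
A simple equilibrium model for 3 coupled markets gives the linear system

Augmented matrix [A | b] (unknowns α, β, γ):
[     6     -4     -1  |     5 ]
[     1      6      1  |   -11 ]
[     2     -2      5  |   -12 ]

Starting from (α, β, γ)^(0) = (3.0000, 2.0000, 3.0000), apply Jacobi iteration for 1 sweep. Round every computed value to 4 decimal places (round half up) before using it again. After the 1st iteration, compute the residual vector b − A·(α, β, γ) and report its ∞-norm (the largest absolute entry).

25.1334

Iteration 1:
  α = (5 - (-4)·2.0000 - (-1)·3.0000) / (6) = 2.6667
  β = (-11 - (1)·3.0000 - (1)·3.0000) / (6) = -2.8333
  γ = (-12 - (2)·3.0000 - (-2)·2.0000) / (5) = -2.8000
Residual b − A·x = (-25.1334, 6.1331, -9.0000); ∞-norm = 25.1334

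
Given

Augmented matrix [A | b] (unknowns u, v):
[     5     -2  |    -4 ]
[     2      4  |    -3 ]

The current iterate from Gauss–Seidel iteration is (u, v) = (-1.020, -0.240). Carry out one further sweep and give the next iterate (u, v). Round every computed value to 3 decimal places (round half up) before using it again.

One sweep:
  u = (-4 - (-2)·-0.240) / (5) = -0.896
  v = (-3 - (2)·-0.896) / (4) = -0.302

(-0.896, -0.302)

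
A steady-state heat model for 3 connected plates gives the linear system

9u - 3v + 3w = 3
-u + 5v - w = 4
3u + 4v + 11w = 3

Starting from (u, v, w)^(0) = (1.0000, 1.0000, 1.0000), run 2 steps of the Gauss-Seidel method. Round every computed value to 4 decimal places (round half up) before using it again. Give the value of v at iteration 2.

Iteration 1:
  u = (3 - (-3)·1.0000 - (3)·1.0000) / (9) = 0.3333
  v = (4 - (-1)·0.3333 - (-1)·1.0000) / (5) = 1.0667
  w = (3 - (3)·0.3333 - (4)·1.0667) / (11) = -0.2061
Iteration 2:
  u = (3 - (-3)·1.0667 - (3)·-0.2061) / (9) = 0.7576
  v = (4 - (-1)·0.7576 - (-1)·-0.2061) / (5) = 0.9103
  w = (3 - (3)·0.7576 - (4)·0.9103) / (11) = -0.2649

0.9103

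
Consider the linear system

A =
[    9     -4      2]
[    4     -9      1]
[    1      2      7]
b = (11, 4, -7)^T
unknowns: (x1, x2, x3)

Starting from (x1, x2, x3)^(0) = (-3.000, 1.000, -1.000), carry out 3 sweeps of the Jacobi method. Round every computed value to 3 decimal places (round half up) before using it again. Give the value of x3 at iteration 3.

Iteration 1:
  x1 = (11 - (-4)·1.000 - (2)·-1.000) / (9) = 1.889
  x2 = (4 - (4)·-3.000 - (1)·-1.000) / (-9) = -1.889
  x3 = (-7 - (1)·-3.000 - (2)·1.000) / (7) = -0.857
Iteration 2:
  x1 = (11 - (-4)·-1.889 - (2)·-0.857) / (9) = 0.573
  x2 = (4 - (4)·1.889 - (1)·-0.857) / (-9) = 0.300
  x3 = (-7 - (1)·1.889 - (2)·-1.889) / (7) = -0.730
Iteration 3:
  x1 = (11 - (-4)·0.300 - (2)·-0.730) / (9) = 1.518
  x2 = (4 - (4)·0.573 - (1)·-0.730) / (-9) = -0.271
  x3 = (-7 - (1)·0.573 - (2)·0.300) / (7) = -1.168

-1.168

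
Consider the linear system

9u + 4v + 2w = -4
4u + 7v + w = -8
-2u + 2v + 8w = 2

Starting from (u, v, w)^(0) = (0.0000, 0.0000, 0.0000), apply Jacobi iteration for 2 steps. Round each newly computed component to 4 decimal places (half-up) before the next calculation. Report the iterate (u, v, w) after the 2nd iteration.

Iteration 1:
  u = (-4 - (4)·0.0000 - (2)·0.0000) / (9) = -0.4444
  v = (-8 - (4)·0.0000 - (1)·0.0000) / (7) = -1.1429
  w = (2 - (-2)·0.0000 - (2)·0.0000) / (8) = 0.2500
Iteration 2:
  u = (-4 - (4)·-1.1429 - (2)·0.2500) / (9) = 0.0080
  v = (-8 - (4)·-0.4444 - (1)·0.2500) / (7) = -0.9246
  w = (2 - (-2)·-0.4444 - (2)·-1.1429) / (8) = 0.4246

(0.0080, -0.9246, 0.4246)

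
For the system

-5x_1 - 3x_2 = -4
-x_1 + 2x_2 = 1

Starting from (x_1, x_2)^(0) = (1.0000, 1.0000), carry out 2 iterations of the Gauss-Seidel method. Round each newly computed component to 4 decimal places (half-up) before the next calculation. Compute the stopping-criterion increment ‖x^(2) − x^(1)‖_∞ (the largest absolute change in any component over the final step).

0.2400

Iteration 1:
  x_1 = (-4 - (-3)·1.0000) / (-5) = 0.2000
  x_2 = (1 - (-1)·0.2000) / (2) = 0.6000
Iteration 2:
  x_1 = (-4 - (-3)·0.6000) / (-5) = 0.4400
  x_2 = (1 - (-1)·0.4400) / (2) = 0.7200
Change: (0.2400, 0.1200) → max |·| = 0.2400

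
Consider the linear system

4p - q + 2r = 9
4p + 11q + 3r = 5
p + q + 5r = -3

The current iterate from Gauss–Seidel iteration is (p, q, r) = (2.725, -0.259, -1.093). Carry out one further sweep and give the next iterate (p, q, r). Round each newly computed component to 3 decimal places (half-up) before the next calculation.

(2.732, -0.241, -1.098)

One sweep:
  p = (9 - (-1)·-0.259 - (2)·-1.093) / (4) = 2.732
  q = (5 - (4)·2.732 - (3)·-1.093) / (11) = -0.241
  r = (-3 - (1)·2.732 - (1)·-0.241) / (5) = -1.098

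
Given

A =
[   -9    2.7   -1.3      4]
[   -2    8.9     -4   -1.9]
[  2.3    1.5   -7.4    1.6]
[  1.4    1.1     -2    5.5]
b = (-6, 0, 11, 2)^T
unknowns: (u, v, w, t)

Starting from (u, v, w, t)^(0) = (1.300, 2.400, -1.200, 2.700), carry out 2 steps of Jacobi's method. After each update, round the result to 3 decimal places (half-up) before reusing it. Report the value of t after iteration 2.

Iteration 1:
  u = (-6 - (2.7)·2.400 - (-1.3)·-1.200 - (4)·2.700) / (-9) = 2.760
  v = (0 - (-2)·1.300 - (-4)·-1.200 - (-1.9)·2.700) / (8.9) = 0.329
  w = (11 - (2.3)·1.300 - (1.5)·2.400 - (1.6)·2.700) / (-7.4) = -0.012
  t = (2 - (1.4)·1.300 - (1.1)·2.400 - (-2)·-1.200) / (5.5) = -0.884
Iteration 2:
  u = (-6 - (2.7)·0.329 - (-1.3)·-0.012 - (4)·-0.884) / (-9) = 0.374
  v = (0 - (-2)·2.760 - (-4)·-0.012 - (-1.9)·-0.884) / (8.9) = 0.426
  w = (11 - (2.3)·2.760 - (1.5)·0.329 - (1.6)·-0.884) / (-7.4) = -0.753
  t = (2 - (1.4)·2.760 - (1.1)·0.329 - (-2)·-0.012) / (5.5) = -0.409

-0.409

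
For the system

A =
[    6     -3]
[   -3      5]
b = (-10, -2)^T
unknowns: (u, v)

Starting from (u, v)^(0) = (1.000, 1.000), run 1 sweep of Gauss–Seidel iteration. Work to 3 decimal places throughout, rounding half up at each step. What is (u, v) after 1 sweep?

Iteration 1:
  u = (-10 - (-3)·1.000) / (6) = -1.167
  v = (-2 - (-3)·-1.167) / (5) = -1.100

(-1.167, -1.100)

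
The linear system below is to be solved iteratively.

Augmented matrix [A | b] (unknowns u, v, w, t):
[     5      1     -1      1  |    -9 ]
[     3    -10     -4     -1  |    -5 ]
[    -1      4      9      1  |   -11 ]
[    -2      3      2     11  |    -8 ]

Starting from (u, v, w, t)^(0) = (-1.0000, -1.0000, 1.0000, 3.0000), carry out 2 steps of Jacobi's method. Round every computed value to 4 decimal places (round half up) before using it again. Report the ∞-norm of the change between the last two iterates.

Iteration 1:
  u = (-9 - (1)·-1.0000 - (-1)·1.0000 - (1)·3.0000) / (5) = -2.0000
  v = (-5 - (3)·-1.0000 - (-4)·1.0000 - (-1)·3.0000) / (-10) = -0.5000
  w = (-11 - (-1)·-1.0000 - (4)·-1.0000 - (1)·3.0000) / (9) = -1.2222
  t = (-8 - (-2)·-1.0000 - (3)·-1.0000 - (2)·1.0000) / (11) = -0.8182
Iteration 2:
  u = (-9 - (1)·-0.5000 - (-1)·-1.2222 - (1)·-0.8182) / (5) = -1.7808
  v = (-5 - (3)·-2.0000 - (-4)·-1.2222 - (-1)·-0.8182) / (-10) = 0.4707
  w = (-11 - (-1)·-2.0000 - (4)·-0.5000 - (1)·-0.8182) / (9) = -1.1313
  t = (-8 - (-2)·-2.0000 - (3)·-0.5000 - (2)·-1.2222) / (11) = -0.7323
Change: (0.2192, 0.9707, 0.0909, 0.0859) → max |·| = 0.9707

0.9707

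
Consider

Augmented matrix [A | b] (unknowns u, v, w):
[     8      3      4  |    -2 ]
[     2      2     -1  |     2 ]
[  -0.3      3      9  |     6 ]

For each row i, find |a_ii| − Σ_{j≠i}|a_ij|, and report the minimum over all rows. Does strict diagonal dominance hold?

row 1: |8| − (3+4) = 1
row 2: |2| − (2+1) = -1
row 3: |9| − (0.3+3) = 5.7
minimum over rows = -1 → not strictly diagonally dominant

-1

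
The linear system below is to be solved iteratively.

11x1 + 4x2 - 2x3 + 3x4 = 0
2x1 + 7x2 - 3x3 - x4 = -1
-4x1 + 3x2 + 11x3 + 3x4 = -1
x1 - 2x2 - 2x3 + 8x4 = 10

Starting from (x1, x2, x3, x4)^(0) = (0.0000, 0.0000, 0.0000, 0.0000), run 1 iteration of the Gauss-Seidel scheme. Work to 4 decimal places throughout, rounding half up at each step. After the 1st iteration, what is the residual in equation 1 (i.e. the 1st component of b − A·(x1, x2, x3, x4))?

Iteration 1:
  x1 = (0 - (4)·0.0000 - (-2)·0.0000 - (3)·0.0000) / (11) = 0.0000
  x2 = (-1 - (2)·0.0000 - (-3)·0.0000 - (-1)·0.0000) / (7) = -0.1429
  x3 = (-1 - (-4)·0.0000 - (3)·-0.1429 - (3)·0.0000) / (11) = -0.0519
  x4 = (10 - (1)·0.0000 - (-2)·-0.1429 - (-2)·-0.0519) / (8) = 1.2013
Residual b − A·x = (-3.1361, 1.0459, -3.6043, 0.0000)

-3.1361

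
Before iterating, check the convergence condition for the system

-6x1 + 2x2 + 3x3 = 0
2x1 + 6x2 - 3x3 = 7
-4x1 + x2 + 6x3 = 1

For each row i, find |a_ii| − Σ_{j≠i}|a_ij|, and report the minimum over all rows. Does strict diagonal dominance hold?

row 1: |-6| − (2+3) = 1
row 2: |6| − (2+3) = 1
row 3: |6| − (4+1) = 1
minimum over rows = 1 → strictly diagonally dominant (convergence guaranteed)

1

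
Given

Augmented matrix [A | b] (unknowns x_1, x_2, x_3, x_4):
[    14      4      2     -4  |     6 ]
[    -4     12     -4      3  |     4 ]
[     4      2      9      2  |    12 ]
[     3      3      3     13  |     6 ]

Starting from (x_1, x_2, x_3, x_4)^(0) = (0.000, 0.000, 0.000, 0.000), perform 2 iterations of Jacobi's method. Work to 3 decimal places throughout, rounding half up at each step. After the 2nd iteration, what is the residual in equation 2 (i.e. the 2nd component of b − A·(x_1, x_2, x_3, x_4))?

Iteration 1:
  x_1 = (6 - (4)·0.000 - (2)·0.000 - (-4)·0.000) / (14) = 0.429
  x_2 = (4 - (-4)·0.000 - (-4)·0.000 - (3)·0.000) / (12) = 0.333
  x_3 = (12 - (4)·0.000 - (2)·0.000 - (2)·0.000) / (9) = 1.333
  x_4 = (6 - (3)·0.000 - (3)·0.000 - (3)·0.000) / (13) = 0.462
Iteration 2:
  x_1 = (6 - (4)·0.333 - (2)·1.333 - (-4)·0.462) / (14) = 0.275
  x_2 = (4 - (-4)·0.429 - (-4)·1.333 - (3)·0.462) / (12) = 0.805
  x_3 = (12 - (4)·0.429 - (2)·0.333 - (2)·0.462) / (9) = 0.966
  x_4 = (6 - (3)·0.429 - (3)·0.333 - (3)·1.333) / (13) = -0.022
Residual b − A·x = (-3.090, -0.630, 0.640, 0.148)

-0.630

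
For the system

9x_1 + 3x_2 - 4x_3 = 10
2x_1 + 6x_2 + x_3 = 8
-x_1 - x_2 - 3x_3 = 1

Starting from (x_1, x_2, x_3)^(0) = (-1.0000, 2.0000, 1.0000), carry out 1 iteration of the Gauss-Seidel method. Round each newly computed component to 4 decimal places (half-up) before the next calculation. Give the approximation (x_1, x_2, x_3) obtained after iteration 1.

Iteration 1:
  x_1 = (10 - (3)·2.0000 - (-4)·1.0000) / (9) = 0.8889
  x_2 = (8 - (2)·0.8889 - (1)·1.0000) / (6) = 0.8704
  x_3 = (1 - (-1)·0.8889 - (-1)·0.8704) / (-3) = -0.9198

(0.8889, 0.8704, -0.9198)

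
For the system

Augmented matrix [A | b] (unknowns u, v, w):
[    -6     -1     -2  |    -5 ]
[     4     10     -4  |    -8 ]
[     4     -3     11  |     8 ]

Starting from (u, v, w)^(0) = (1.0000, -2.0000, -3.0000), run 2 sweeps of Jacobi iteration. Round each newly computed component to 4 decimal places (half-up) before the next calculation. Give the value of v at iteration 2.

Iteration 1:
  u = (-5 - (-1)·-2.0000 - (-2)·-3.0000) / (-6) = 2.1667
  v = (-8 - (4)·1.0000 - (-4)·-3.0000) / (10) = -2.4000
  w = (8 - (4)·1.0000 - (-3)·-2.0000) / (11) = -0.1818
Iteration 2:
  u = (-5 - (-1)·-2.4000 - (-2)·-0.1818) / (-6) = 1.2939
  v = (-8 - (4)·2.1667 - (-4)·-0.1818) / (10) = -1.7394
  w = (8 - (4)·2.1667 - (-3)·-2.4000) / (11) = -0.7152

-1.7394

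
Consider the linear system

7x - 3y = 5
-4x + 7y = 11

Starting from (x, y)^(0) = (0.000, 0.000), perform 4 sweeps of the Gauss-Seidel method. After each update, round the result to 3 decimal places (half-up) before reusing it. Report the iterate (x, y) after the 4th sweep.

Iteration 1:
  x = (5 - (-3)·0.000) / (7) = 0.714
  y = (11 - (-4)·0.714) / (7) = 1.979
Iteration 2:
  x = (5 - (-3)·1.979) / (7) = 1.562
  y = (11 - (-4)·1.562) / (7) = 2.464
Iteration 3:
  x = (5 - (-3)·2.464) / (7) = 1.770
  y = (11 - (-4)·1.770) / (7) = 2.583
Iteration 4:
  x = (5 - (-3)·2.583) / (7) = 1.821
  y = (11 - (-4)·1.821) / (7) = 2.612

(1.821, 2.612)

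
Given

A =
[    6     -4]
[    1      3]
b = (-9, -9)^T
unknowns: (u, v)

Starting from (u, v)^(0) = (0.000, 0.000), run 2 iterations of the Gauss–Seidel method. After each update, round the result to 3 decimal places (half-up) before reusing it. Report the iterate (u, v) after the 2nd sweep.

(-3.167, -1.944)

Iteration 1:
  u = (-9 - (-4)·0.000) / (6) = -1.500
  v = (-9 - (1)·-1.500) / (3) = -2.500
Iteration 2:
  u = (-9 - (-4)·-2.500) / (6) = -3.167
  v = (-9 - (1)·-3.167) / (3) = -1.944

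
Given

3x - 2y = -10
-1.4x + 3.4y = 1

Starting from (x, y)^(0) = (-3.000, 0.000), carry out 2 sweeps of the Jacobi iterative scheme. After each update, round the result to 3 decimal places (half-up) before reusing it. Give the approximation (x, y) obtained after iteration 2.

(-3.961, -1.078)

Iteration 1:
  x = (-10 - (-2)·0.000) / (3) = -3.333
  y = (1 - (-1.4)·-3.000) / (3.4) = -0.941
Iteration 2:
  x = (-10 - (-2)·-0.941) / (3) = -3.961
  y = (1 - (-1.4)·-3.333) / (3.4) = -1.078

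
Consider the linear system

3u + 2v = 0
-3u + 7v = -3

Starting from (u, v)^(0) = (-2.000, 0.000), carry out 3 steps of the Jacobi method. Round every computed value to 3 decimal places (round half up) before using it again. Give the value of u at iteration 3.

0.286

Iteration 1:
  u = (0 - (2)·0.000) / (3) = 0.000
  v = (-3 - (-3)·-2.000) / (7) = -1.286
Iteration 2:
  u = (0 - (2)·-1.286) / (3) = 0.857
  v = (-3 - (-3)·0.000) / (7) = -0.429
Iteration 3:
  u = (0 - (2)·-0.429) / (3) = 0.286
  v = (-3 - (-3)·0.857) / (7) = -0.061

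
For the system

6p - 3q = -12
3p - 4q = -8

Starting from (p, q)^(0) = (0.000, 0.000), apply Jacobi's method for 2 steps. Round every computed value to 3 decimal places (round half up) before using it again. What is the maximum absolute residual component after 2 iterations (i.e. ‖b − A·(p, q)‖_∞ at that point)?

Iteration 1:
  p = (-12 - (-3)·0.000) / (6) = -2.000
  q = (-8 - (3)·0.000) / (-4) = 2.000
Iteration 2:
  p = (-12 - (-3)·2.000) / (6) = -1.000
  q = (-8 - (3)·-2.000) / (-4) = 0.500
Residual b − A·x = (-4.500, -3.000); ∞-norm = 4.500

4.500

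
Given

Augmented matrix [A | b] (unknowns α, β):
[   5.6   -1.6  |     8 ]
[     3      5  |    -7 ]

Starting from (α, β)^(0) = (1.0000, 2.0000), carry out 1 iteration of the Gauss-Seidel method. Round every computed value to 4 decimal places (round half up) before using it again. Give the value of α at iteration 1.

2.0000

Iteration 1:
  α = (8 - (-1.6)·2.0000) / (5.6) = 2.0000
  β = (-7 - (3)·2.0000) / (5) = -2.6000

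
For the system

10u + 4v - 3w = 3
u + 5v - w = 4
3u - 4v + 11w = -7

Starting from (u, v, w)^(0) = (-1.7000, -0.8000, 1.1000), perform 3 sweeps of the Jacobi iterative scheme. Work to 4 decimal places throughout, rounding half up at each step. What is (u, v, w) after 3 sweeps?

(-0.0272, 0.7964, -0.3438)

Iteration 1:
  u = (3 - (4)·-0.8000 - (-3)·1.1000) / (10) = 0.9500
  v = (4 - (1)·-1.7000 - (-1)·1.1000) / (5) = 1.3600
  w = (-7 - (3)·-1.7000 - (-4)·-0.8000) / (11) = -0.4636
Iteration 2:
  u = (3 - (4)·1.3600 - (-3)·-0.4636) / (10) = -0.3831
  v = (4 - (1)·0.9500 - (-1)·-0.4636) / (5) = 0.5173
  w = (-7 - (3)·0.9500 - (-4)·1.3600) / (11) = -0.4009
Iteration 3:
  u = (3 - (4)·0.5173 - (-3)·-0.4009) / (10) = -0.0272
  v = (4 - (1)·-0.3831 - (-1)·-0.4009) / (5) = 0.7964
  w = (-7 - (3)·-0.3831 - (-4)·0.5173) / (11) = -0.3438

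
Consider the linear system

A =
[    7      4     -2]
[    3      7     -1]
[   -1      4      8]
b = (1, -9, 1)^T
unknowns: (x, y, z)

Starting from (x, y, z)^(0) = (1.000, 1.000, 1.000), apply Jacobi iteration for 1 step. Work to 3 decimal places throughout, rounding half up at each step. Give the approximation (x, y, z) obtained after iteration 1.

Iteration 1:
  x = (1 - (4)·1.000 - (-2)·1.000) / (7) = -0.143
  y = (-9 - (3)·1.000 - (-1)·1.000) / (7) = -1.571
  z = (1 - (-1)·1.000 - (4)·1.000) / (8) = -0.250

(-0.143, -1.571, -0.250)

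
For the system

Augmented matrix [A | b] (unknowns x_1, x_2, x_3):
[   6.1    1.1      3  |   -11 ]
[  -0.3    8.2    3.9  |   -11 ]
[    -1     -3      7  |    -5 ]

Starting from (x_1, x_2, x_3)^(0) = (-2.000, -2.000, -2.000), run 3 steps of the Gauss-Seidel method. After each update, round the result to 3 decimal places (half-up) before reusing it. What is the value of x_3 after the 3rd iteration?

-1.183

Iteration 1:
  x_1 = (-11 - (1.1)·-2.000 - (3)·-2.000) / (6.1) = -0.459
  x_2 = (-11 - (-0.3)·-0.459 - (3.9)·-2.000) / (8.2) = -0.407
  x_3 = (-5 - (-1)·-0.459 - (-3)·-0.407) / (7) = -0.954
Iteration 2:
  x_1 = (-11 - (1.1)·-0.407 - (3)·-0.954) / (6.1) = -1.261
  x_2 = (-11 - (-0.3)·-1.261 - (3.9)·-0.954) / (8.2) = -0.934
  x_3 = (-5 - (-1)·-1.261 - (-3)·-0.934) / (7) = -1.295
Iteration 3:
  x_1 = (-11 - (1.1)·-0.934 - (3)·-1.295) / (6.1) = -0.998
  x_2 = (-11 - (-0.3)·-0.998 - (3.9)·-1.295) / (8.2) = -0.762
  x_3 = (-5 - (-1)·-0.998 - (-3)·-0.762) / (7) = -1.183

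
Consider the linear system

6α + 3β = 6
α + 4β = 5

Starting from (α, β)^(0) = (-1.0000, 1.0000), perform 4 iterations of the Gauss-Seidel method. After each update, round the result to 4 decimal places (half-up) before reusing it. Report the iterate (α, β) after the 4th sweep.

(0.4287, 1.1428)

Iteration 1:
  α = (6 - (3)·1.0000) / (6) = 0.5000
  β = (5 - (1)·0.5000) / (4) = 1.1250
Iteration 2:
  α = (6 - (3)·1.1250) / (6) = 0.4375
  β = (5 - (1)·0.4375) / (4) = 1.1406
Iteration 3:
  α = (6 - (3)·1.1406) / (6) = 0.4297
  β = (5 - (1)·0.4297) / (4) = 1.1426
Iteration 4:
  α = (6 - (3)·1.1426) / (6) = 0.4287
  β = (5 - (1)·0.4287) / (4) = 1.1428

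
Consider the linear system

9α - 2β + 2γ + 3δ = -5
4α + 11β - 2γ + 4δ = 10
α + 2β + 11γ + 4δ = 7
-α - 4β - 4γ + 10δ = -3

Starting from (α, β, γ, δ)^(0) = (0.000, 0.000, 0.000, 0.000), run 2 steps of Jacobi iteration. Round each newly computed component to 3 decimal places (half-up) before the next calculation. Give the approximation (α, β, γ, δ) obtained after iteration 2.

(-0.395, 1.336, 0.631, 0.262)

Iteration 1:
  α = (-5 - (-2)·0.000 - (2)·0.000 - (3)·0.000) / (9) = -0.556
  β = (10 - (4)·0.000 - (-2)·0.000 - (4)·0.000) / (11) = 0.909
  γ = (7 - (1)·0.000 - (2)·0.000 - (4)·0.000) / (11) = 0.636
  δ = (-3 - (-1)·0.000 - (-4)·0.000 - (-4)·0.000) / (10) = -0.300
Iteration 2:
  α = (-5 - (-2)·0.909 - (2)·0.636 - (3)·-0.300) / (9) = -0.395
  β = (10 - (4)·-0.556 - (-2)·0.636 - (4)·-0.300) / (11) = 1.336
  γ = (7 - (1)·-0.556 - (2)·0.909 - (4)·-0.300) / (11) = 0.631
  δ = (-3 - (-1)·-0.556 - (-4)·0.909 - (-4)·0.636) / (10) = 0.262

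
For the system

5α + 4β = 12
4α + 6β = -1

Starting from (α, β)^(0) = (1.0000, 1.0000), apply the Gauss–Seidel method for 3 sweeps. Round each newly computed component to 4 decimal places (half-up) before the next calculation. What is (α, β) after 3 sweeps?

(4.3395, -3.0597)

Iteration 1:
  α = (12 - (4)·1.0000) / (5) = 1.6000
  β = (-1 - (4)·1.6000) / (6) = -1.2333
Iteration 2:
  α = (12 - (4)·-1.2333) / (5) = 3.3866
  β = (-1 - (4)·3.3866) / (6) = -2.4244
Iteration 3:
  α = (12 - (4)·-2.4244) / (5) = 4.3395
  β = (-1 - (4)·4.3395) / (6) = -3.0597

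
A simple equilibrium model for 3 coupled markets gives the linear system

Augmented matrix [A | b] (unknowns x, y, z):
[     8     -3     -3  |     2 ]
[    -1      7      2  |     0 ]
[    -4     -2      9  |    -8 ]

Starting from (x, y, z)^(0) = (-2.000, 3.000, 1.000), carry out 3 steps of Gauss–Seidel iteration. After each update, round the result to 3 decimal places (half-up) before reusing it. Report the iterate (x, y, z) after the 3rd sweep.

Iteration 1:
  x = (2 - (-3)·3.000 - (-3)·1.000) / (8) = 1.750
  y = (0 - (-1)·1.750 - (2)·1.000) / (7) = -0.036
  z = (-8 - (-4)·1.750 - (-2)·-0.036) / (9) = -0.119
Iteration 2:
  x = (2 - (-3)·-0.036 - (-3)·-0.119) / (8) = 0.192
  y = (0 - (-1)·0.192 - (2)·-0.119) / (7) = 0.061
  z = (-8 - (-4)·0.192 - (-2)·0.061) / (9) = -0.790
Iteration 3:
  x = (2 - (-3)·0.061 - (-3)·-0.790) / (8) = -0.023
  y = (0 - (-1)·-0.023 - (2)·-0.790) / (7) = 0.222
  z = (-8 - (-4)·-0.023 - (-2)·0.222) / (9) = -0.850

(-0.023, 0.222, -0.850)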